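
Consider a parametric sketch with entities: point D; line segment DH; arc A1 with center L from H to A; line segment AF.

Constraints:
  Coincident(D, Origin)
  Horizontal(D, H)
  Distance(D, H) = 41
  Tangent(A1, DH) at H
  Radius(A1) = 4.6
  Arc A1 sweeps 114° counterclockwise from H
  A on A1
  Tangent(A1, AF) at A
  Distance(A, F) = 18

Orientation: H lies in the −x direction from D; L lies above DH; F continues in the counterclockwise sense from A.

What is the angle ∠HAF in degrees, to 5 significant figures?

123.00°

D is at the origin; DH is horizontal with |DH| = 41.0 and H on the −x side, so H = (-41.000, 0.0000). The tangent condition forces LH to be normal to DH, so L = H + (0, 4.6) = (-41.000, 4.6000). On A1, H sits at bearing -90° from L; a 114° counterclockwise sweep puts A at bearing 24°, so A = L + 4.6·(cos 24°, sin 24°) = (-36.798, 6.4710). A1 meets AF tangentially, so LA is at right angles to AF, so AF runs along (−sin 24°, cos 24°); with |AF| = 18.0, F = (-44.119, 22.915). Then cos ∠HAF = AH·AF / (|AH||AF|), giving 123.00°.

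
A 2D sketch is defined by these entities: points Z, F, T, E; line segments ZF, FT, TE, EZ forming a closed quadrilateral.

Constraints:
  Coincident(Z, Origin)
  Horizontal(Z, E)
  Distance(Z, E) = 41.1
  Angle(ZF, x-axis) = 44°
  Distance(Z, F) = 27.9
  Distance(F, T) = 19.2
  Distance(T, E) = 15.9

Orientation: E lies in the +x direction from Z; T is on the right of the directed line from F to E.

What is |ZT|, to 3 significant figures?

25.2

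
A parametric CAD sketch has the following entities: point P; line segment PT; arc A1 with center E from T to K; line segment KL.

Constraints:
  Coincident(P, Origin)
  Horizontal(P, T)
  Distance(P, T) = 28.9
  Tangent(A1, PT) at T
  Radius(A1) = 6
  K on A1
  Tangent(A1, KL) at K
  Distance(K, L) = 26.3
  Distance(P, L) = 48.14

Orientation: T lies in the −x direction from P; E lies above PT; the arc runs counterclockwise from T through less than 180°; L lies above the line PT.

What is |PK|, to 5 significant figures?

25.191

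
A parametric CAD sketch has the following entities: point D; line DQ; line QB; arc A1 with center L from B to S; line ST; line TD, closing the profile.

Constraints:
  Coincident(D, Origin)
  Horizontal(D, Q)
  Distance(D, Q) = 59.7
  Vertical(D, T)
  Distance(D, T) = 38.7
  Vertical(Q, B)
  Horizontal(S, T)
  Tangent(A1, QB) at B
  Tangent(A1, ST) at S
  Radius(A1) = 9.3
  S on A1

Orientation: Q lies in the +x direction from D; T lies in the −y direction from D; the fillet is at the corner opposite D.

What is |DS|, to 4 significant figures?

63.54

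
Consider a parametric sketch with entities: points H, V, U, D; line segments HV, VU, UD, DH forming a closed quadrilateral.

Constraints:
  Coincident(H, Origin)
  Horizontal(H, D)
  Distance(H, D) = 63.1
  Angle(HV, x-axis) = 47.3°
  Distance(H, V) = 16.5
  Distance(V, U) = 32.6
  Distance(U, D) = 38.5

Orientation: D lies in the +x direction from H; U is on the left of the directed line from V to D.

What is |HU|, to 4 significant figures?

48.74

Checks: |VU| = 32.60 ✓; |UD| = 38.50 ✓.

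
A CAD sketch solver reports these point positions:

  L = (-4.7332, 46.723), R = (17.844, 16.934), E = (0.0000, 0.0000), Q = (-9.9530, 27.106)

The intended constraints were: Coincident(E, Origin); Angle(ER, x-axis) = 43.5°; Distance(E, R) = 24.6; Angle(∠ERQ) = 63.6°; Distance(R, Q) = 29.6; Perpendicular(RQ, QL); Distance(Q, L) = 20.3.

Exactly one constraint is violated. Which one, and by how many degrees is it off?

Perpendicular(RQ, QL) — off by 5.20°.

E = (0.00, 0.00) ✓; ER at 43.50° ✓; |ER| = 24.60 ✓; ∠ERQ = 63.60° ✓; |RQ| = 29.60 ✓; ∠(RQ, QL) = 84.80° ✗; |QL| = 20.30 ✓.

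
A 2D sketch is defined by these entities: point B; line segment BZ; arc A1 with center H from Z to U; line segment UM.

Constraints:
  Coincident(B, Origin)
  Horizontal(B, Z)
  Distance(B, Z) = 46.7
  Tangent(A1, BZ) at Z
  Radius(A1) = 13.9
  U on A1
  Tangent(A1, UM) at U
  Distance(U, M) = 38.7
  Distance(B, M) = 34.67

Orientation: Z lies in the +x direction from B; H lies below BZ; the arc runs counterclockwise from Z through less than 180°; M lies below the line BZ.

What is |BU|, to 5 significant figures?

36.718

Checks: |HU| = 13.90 ✓; ∠(HU, UM) = 90.00° ✓; |UM| = 38.70 ✓; |BM| = 34.67 ✓.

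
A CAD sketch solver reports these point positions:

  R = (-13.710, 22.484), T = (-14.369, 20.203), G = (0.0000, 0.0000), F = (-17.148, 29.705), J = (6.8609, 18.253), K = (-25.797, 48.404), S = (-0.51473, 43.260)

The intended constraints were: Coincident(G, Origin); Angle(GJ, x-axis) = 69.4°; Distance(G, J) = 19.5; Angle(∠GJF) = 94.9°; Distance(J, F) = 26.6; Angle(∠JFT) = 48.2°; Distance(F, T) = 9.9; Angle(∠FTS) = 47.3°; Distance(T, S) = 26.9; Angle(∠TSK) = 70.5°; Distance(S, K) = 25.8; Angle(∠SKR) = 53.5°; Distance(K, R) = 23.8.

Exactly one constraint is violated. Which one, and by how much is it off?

Distance(K, R) = 23.8 — off by 4.80.

G = (0.00, 0.00) ✓; GJ at 69.40° ✓; |GJ| = 19.50 ✓; ∠GJF = 94.90° ✓; |JF| = 26.60 ✓; ∠JFT = 48.20° ✓; |FT| = 9.900 ✓; ∠FTS = 47.30° ✓; |TS| = 26.90 ✓; ∠TSK = 70.50° ✓; |SK| = 25.80 ✓; ∠SKR = 53.50° ✓; |KR| = 28.60 ✗.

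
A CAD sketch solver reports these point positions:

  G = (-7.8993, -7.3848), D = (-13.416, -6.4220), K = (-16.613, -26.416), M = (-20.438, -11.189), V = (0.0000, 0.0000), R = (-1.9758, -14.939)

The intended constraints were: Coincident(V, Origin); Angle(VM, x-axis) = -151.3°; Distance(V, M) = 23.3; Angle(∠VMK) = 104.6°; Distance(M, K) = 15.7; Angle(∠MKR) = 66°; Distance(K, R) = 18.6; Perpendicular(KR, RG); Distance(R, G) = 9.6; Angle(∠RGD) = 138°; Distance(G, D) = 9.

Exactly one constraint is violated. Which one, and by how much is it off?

Distance(G, D) = 9 — off by 3.40.

V = (0.00, 0.00) ✓; VM at -151.3° ✓; |VM| = 23.30 ✓; ∠VMK = 104.6° ✓; |MK| = 15.70 ✓; ∠MKR = 66.00° ✓; |KR| = 18.60 ✓; ∠(KR, RG) = 90.00° ✓; |RG| = 9.600 ✓; ∠RGD = 138.0° ✓; |GD| = 5.600 ✗.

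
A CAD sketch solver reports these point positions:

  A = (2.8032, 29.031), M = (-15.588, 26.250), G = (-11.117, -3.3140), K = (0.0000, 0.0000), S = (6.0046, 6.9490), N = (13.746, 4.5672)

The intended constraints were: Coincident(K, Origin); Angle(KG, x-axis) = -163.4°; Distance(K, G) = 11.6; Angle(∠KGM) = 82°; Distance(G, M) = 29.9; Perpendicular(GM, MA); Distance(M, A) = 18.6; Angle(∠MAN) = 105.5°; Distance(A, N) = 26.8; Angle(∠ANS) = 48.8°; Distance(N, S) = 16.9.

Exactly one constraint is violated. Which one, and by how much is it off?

Distance(N, S) = 16.9 — off by 8.80.

K = (0.00, 0.00) ✓; KG at -163.4° ✓; |KG| = 11.60 ✓; ∠KGM = 82.00° ✓; |GM| = 29.90 ✓; ∠(GM, MA) = 90.00° ✓; |MA| = 18.60 ✓; ∠MAN = 105.5° ✓; |AN| = 26.80 ✓; ∠ANS = 48.80° ✓; |NS| = 8.100 ✗.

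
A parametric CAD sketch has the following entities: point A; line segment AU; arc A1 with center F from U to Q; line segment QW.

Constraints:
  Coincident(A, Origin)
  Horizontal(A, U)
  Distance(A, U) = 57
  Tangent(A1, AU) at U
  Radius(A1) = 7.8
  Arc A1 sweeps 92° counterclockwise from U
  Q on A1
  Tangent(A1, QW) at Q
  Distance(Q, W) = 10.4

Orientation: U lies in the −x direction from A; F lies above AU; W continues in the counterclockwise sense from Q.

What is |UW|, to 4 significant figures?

19.91

On A1, U sits at bearing -90° from F; a 92° counterclockwise sweep puts Q at bearing 2°, so Q = F + 7.8·(cos 2°, sin 2°) = (-49.20, 8.072). Tangency of A1 to QW means the radius FQ is perpendicular to QW, so QW runs along (−sin 2°, cos 2°); with |QW| = 10.4, W = (-49.57, 18.47). Then |UW| = |W − U| = 19.91.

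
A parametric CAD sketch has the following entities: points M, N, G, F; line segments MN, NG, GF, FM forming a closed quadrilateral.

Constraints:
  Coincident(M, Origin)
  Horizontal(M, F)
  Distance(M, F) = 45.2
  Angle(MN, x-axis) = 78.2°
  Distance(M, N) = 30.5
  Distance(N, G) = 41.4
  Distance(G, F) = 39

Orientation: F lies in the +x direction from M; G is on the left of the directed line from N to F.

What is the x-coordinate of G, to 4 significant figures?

46.62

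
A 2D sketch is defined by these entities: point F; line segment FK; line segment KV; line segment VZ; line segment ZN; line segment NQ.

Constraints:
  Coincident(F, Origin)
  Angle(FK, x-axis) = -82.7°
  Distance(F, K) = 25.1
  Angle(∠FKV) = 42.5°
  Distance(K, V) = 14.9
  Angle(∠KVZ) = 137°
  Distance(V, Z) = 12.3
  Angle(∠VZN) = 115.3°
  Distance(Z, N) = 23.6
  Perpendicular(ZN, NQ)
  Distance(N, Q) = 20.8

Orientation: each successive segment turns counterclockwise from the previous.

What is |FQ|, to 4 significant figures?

22.90

F is at the origin; FK runs at -82.7° with length 25.1, so K = (3.189, -24.90). ∠FKV = 42.5° gives KV at 54.80° from the x-axis; with |KV| = 14.9, V = (11.78, -12.72). ∠KVZ = 137.0° gives VZ at 97.80° from the x-axis; with |VZ| = 12.3, Z = (10.11, -0.5349). ∠VZN = 115.3° gives ZN at 162.5° from the x-axis; with |ZN| = 23.6, N = (-12.40, 6.562). The perpendicularity gives NQ at right angles to ZN, so NQ runs at -107.5°; with |NQ| = 20.8, Q = (-18.65, -13.28). Then |FQ| = |Q − F| = 22.90.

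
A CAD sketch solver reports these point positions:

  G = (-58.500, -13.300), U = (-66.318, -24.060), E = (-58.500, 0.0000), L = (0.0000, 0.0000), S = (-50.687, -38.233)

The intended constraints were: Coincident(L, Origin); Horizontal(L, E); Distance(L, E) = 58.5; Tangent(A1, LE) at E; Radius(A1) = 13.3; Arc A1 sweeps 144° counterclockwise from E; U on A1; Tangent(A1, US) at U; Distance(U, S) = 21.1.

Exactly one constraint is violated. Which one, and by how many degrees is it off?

Tangent(A1, US) at U — off by 6.20°.

L = (0.00, 0.00) ✓; L.y = 0.00, E.y = 0.00 ✓; |LE| = 58.50 ✓; ∠(GE, EL) = 90.00° ✓; |GE| = 13.30 ✓; bearing(G→U) − bearing(G→E) = 144.0° ✓; |GU| = 13.30 ✓; ∠(GU, US) = 96.20° ✗; |US| = 21.10 ✓.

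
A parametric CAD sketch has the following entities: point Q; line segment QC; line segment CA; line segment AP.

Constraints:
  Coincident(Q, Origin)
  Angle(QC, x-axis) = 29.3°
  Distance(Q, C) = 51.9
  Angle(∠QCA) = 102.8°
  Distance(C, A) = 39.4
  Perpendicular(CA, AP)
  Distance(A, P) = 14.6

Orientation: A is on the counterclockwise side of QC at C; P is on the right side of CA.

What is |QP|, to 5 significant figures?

82.723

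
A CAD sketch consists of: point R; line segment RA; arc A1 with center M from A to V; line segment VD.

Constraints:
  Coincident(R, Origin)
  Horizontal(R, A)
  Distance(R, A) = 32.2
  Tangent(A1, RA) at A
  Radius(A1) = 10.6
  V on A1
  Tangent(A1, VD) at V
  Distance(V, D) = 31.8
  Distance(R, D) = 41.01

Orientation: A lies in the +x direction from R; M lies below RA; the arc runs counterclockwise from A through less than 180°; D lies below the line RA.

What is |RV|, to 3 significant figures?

23.3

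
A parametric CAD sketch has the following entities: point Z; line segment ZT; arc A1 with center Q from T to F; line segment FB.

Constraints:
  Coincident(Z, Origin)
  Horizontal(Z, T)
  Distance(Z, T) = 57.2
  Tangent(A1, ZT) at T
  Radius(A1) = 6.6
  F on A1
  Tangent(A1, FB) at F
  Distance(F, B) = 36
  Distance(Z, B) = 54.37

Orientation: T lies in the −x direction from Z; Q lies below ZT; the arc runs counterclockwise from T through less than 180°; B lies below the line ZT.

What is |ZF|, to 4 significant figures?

63.15

Checks: |QF| = 6.600 ✓; ∠(QF, FB) = 90.00° ✓; |FB| = 36.00 ✓; |ZB| = 54.37 ✓.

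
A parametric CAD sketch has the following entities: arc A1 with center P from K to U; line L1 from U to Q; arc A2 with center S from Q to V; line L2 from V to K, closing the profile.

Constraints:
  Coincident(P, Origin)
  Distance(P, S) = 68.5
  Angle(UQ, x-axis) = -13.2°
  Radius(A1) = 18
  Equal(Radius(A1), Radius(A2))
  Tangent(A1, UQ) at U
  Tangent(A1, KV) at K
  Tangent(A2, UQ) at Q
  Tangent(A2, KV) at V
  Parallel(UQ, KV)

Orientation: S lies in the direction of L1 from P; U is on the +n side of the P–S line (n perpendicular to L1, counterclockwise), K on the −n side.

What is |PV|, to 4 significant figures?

70.83

The slot axis is L1's direction at -13.2°, so u = (cos -13.2°, sin -13.2°) = (0.9736, -0.2284) and n = (−sin -13.2°, cos -13.2°) = (0.2284, 0.9736). P is at the origin and S lies 68.5 along u from P, so S = 68.5·u = (66.69, -15.64). Tangency of A1 to both parallel lines with radius 18.0 puts U and K at P ± 18.0·n: U = (4.110, 17.52), K = (-4.110, -17.52). Equal radii place Q and V the same way about S: Q = S + 18.0·n = (70.80, 1.882), V = S − 18.0·n = (62.58, -33.17). Then |PV| = |V − P| = 70.83.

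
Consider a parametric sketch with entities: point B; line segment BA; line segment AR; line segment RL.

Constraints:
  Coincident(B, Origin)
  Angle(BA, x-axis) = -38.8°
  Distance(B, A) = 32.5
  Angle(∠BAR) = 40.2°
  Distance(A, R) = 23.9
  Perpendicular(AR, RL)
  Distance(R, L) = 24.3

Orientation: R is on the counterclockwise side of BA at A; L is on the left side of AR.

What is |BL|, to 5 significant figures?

3.4485

B is at the origin; BA runs at -38.8° with length 32.5, so A = 32.5·(cos -38.8°, sin -38.8°) = (25.328, -20.365). ∠BAR = 40.2°, so AR runs at -38.8° + (180° − 40.2°) = 101.00° from the x-axis; with |AR| = 23.9, R = A + 23.9·(cos 101.00°, sin 101.00°) = (20.768, 3.0963). The perpendicularity gives RL at right angles to AR; with |RL| = 24.3 on the left of AR, L = R + 24.3·(-0.98163, -0.19081) = (-3.0854, -1.5404). Then |BL| = |L − B| = 3.4485.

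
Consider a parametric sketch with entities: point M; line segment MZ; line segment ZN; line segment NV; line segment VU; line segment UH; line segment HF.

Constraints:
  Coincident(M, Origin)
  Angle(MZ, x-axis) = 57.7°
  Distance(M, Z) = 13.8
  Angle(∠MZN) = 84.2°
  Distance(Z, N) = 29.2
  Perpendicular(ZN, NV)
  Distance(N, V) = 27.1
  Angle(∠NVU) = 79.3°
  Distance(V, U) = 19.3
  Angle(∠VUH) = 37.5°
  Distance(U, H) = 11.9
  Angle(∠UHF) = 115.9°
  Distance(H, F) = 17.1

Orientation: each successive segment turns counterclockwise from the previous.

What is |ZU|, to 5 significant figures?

25.648

M is at the origin; MZ runs at 57.7° with length 13.8, so Z = (7.3741, 11.665). ∠MZN = 84.2° gives ZN at 153.50° from the x-axis; with |ZN| = 29.2, N = (-18.758, 24.694). The perpendicularity gives NV at right angles to ZN, so NV runs at -116.50°; with |NV| = 27.1, V = (-30.850, 0.44087). ∠NVU = 79.3° gives VU at -15.800° from the x-axis; with |VU| = 19.3, U = (-12.279, -4.8141). Then |ZU| = |U − Z| = 25.648.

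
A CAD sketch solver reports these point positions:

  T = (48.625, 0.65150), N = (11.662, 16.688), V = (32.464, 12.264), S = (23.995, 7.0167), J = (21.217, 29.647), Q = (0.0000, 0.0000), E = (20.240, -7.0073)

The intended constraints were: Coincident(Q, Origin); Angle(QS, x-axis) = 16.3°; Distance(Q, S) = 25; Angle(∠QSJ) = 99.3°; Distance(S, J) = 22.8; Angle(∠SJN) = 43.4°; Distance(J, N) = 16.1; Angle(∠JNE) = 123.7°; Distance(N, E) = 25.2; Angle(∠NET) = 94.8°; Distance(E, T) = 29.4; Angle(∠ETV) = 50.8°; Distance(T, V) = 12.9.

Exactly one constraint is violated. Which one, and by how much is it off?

Distance(T, V) = 12.9 — off by 7.00.

Q = (0.00, 0.00) ✓; QS at 16.30° ✓; |QS| = 25.00 ✓; ∠QSJ = 99.30° ✓; |SJ| = 22.80 ✓; ∠SJN = 43.40° ✓; |JN| = 16.10 ✓; ∠JNE = 123.7° ✓; |NE| = 25.20 ✓; ∠NET = 94.80° ✓; |ET| = 29.40 ✓; ∠ETV = 50.80° ✓; |TV| = 19.90 ✗.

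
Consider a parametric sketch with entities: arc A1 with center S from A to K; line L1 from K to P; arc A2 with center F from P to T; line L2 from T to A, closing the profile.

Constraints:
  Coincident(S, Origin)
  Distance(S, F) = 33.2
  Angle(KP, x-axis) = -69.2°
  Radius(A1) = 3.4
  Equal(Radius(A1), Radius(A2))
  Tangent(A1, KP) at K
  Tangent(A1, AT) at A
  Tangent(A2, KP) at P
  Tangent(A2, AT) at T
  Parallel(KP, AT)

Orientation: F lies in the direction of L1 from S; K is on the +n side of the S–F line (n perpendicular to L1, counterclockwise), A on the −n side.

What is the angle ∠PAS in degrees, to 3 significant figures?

78.4°

Tangency of A1 to both parallel lines with radius 3.4 puts K and A at S ± 3.4·n: K = (3.18, 1.21), A = (-3.18, -1.21). Equal radii place P and T the same way about F: P = F + 3.4·n = (15.0, -29.8), T = F − 3.4·n = (8.61, -32.2). Then cos ∠PAS = AP·AS / (|AP||AS|), giving 78.4°.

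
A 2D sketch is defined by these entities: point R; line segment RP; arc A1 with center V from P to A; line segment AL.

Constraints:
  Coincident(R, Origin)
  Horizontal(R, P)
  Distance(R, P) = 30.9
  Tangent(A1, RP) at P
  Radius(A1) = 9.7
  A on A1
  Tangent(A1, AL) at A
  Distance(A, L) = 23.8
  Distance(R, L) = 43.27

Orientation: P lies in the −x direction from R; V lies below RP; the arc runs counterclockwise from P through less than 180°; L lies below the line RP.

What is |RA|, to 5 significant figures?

41.776

Checks: ∠(VP, PR) = 90.00° ✓; |VP| = 9.700 ✓; |VA| = 9.700 ✓; ∠(VA, AL) = 90.00° ✓; |AL| = 23.80 ✓; |RL| = 43.27 ✓.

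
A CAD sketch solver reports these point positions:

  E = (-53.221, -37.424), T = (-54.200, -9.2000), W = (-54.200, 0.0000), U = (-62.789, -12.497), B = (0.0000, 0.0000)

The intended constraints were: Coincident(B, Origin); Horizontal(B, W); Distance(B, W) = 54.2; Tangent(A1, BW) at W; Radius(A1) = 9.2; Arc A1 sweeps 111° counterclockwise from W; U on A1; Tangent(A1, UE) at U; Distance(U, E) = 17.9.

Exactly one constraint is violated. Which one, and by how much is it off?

Distance(U, E) = 17.9 — off by 8.80.

B = (0.00, 0.00) ✓; B.y = 0.00, W.y = 0.00 ✓; |BW| = 54.20 ✓; ∠(TW, WB) = 90.00° ✓; |TW| = 9.200 ✓; bearing(T→U) − bearing(T→W) = 111.0° ✓; |TU| = 9.200 ✓; ∠(TU, UE) = 90.00° ✓; |UE| = 26.70 ✗.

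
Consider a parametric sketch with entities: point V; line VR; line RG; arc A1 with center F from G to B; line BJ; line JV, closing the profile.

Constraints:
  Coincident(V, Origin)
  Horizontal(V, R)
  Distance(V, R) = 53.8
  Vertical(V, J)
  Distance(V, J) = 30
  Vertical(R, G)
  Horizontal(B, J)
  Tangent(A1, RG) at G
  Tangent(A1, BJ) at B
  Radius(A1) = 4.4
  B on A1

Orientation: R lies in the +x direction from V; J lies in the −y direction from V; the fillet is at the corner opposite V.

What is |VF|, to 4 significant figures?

55.64

V is at the origin; V and R share the same y with |VR| = 53.8 and R on the +x side, so R = (53.80, 0.000). V and J share the same x with |VJ| = 30.0 and J on the −y side, so J = (0.000, -30.00). The virtual corner opposite V is at (53.80, -30.00). A1 meets RG tangentially, so FG is at right angles to RG and the tangent condition forces FB to be normal to BJ, with radius 4.4, so the center F sits 4.4 in from both sides at F = (49.40, -25.60). Then |VF| = |F − V| = 55.64.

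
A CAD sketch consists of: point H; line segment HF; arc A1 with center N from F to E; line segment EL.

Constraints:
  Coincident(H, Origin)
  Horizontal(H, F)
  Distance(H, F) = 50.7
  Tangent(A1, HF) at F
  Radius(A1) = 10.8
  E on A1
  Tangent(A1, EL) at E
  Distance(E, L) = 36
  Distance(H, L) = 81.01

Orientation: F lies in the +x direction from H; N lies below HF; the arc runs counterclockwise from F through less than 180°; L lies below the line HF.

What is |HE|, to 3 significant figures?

46.6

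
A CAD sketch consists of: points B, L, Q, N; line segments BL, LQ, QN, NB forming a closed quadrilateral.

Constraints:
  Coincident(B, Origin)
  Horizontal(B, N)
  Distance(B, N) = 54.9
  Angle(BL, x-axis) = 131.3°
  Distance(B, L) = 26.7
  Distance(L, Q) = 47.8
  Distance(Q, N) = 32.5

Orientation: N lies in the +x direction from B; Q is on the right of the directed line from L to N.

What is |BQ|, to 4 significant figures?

23.47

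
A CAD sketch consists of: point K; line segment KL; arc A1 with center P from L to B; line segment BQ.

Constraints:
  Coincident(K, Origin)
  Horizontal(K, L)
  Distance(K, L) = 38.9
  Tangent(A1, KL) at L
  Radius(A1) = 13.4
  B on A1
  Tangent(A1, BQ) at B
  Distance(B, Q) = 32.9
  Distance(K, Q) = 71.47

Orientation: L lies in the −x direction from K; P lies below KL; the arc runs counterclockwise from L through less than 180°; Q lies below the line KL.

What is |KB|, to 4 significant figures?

53.57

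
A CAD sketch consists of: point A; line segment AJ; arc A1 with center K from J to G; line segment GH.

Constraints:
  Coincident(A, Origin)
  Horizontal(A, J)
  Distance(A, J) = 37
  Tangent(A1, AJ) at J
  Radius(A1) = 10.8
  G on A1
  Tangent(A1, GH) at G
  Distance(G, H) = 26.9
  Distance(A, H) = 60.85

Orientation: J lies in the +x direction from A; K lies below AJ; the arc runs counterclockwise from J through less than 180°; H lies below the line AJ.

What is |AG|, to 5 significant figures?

34.422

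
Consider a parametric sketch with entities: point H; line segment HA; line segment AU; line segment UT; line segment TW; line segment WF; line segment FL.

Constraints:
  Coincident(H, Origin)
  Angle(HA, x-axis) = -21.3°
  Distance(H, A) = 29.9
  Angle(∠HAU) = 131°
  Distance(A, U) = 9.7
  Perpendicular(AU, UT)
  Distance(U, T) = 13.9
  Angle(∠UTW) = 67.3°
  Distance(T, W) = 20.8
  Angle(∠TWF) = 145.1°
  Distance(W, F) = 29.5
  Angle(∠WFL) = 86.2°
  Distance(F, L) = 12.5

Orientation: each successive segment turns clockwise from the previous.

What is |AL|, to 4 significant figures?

28.83

∠TWF = 145.1° gives WF at 52.10° from the x-axis; with |WF| = 29.5, F = (37.25, 19.37). ∠WFL = 86.2° gives FL at -41.70° from the x-axis; with |FL| = 12.5, L = (46.58, 11.05). Then |AL| = |L − A| = 28.83.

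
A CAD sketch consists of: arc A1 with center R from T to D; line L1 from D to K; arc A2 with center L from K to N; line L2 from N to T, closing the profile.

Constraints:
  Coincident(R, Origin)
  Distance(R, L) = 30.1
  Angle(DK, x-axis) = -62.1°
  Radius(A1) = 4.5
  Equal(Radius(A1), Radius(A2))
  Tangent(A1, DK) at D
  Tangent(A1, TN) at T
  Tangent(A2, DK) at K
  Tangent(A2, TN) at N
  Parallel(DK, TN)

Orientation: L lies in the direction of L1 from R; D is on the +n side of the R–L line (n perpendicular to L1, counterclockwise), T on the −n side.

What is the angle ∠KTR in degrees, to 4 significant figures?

73.35°

Tangency of A1 to both parallel lines with radius 4.5 puts D and T at R ± 4.5·n: D = (3.977, 2.106), T = (-3.977, -2.106). Equal radii place K and N the same way about L: K = L + 4.5·n = (18.06, -24.50), N = L − 4.5·n = (10.11, -28.71). Then cos ∠KTR = TK·TR / (|TK||TR|), giving 73.35°.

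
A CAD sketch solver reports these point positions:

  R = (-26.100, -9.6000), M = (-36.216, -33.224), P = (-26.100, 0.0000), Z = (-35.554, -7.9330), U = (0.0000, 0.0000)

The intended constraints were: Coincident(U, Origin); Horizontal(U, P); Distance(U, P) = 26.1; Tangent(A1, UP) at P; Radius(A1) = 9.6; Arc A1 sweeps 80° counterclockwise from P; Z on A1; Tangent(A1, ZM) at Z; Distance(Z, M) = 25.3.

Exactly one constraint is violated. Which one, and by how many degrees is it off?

Tangent(A1, ZM) at Z — off by 8.50°.

U = (0.00, 0.00) ✓; U.y = 0.00, P.y = 0.00 ✓; |UP| = 26.10 ✓; ∠(RP, PU) = 90.00° ✓; |RP| = 9.600 ✓; bearing(R→Z) − bearing(R→P) = 80.00° ✓; |RZ| = 9.600 ✓; ∠(RZ, ZM) = 81.50° ✗; |ZM| = 25.30 ✓.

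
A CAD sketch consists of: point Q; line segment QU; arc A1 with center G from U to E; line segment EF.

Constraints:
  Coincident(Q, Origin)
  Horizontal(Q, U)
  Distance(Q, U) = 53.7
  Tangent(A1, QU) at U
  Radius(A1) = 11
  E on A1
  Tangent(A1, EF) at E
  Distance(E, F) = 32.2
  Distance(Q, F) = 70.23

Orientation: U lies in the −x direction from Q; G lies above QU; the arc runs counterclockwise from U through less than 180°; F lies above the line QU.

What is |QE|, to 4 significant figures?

45.71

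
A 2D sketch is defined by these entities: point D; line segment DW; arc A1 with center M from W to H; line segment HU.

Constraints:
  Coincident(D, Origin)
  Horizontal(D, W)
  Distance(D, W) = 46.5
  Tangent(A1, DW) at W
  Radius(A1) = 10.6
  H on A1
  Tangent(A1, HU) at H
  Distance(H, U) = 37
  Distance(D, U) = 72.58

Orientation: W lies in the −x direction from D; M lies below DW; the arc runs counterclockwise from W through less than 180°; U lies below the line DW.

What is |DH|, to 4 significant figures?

58.20

D is at the origin; D and W share the same y with |DW| = 46.5 and W on the −x side, so W = (-46.50, 0.000). The tangent condition forces MW to be normal to DW, so M = W + (0, -10.6) = (-46.50, -10.60). Since MH ⟂ HU (tangency), |MU| = √(10.6² + 37.0²) = 38.49 regardless of where H sits on A1. So U lies on both circle(D, 72.58) and circle(M, 38.49); the below-DW intersection is U = (-54.16, -48.32). H is the foot of the tangent from U: H = (-57.07, -11.43).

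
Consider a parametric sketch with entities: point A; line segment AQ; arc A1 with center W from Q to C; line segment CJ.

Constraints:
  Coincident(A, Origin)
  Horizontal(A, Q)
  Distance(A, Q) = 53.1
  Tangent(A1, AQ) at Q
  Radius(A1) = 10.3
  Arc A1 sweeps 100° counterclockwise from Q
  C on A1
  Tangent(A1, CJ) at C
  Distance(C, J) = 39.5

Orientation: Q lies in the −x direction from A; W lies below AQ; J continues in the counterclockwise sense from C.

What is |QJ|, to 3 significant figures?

51.1

A is at the origin; A and Q share the same y with |AQ| = 53.1 and Q on the −x side, so Q = (-53.1, 0.00). A1 meets AQ tangentially, so WQ is at right angles to AQ, so W = Q + (0, -10.3) = (-53.1, -10.3). On A1, Q sits at bearing 90° from W; a 100° counterclockwise sweep puts C at bearing 190°, so C = W + 10.3·(cos 190°, sin 190°) = (-63.2, -12.1). The tangent condition forces WC to be normal to CJ, so CJ runs along (−sin 190°, cos 190°); with |CJ| = 39.5, J = (-56.4, -51.0). Then |QJ| = |J − Q| = 51.1.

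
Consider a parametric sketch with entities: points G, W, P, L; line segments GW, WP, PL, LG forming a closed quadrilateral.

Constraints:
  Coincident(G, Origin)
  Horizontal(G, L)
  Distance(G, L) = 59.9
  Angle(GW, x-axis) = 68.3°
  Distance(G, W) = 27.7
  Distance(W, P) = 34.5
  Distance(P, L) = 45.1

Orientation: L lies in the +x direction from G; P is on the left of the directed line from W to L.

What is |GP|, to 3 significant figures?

58.1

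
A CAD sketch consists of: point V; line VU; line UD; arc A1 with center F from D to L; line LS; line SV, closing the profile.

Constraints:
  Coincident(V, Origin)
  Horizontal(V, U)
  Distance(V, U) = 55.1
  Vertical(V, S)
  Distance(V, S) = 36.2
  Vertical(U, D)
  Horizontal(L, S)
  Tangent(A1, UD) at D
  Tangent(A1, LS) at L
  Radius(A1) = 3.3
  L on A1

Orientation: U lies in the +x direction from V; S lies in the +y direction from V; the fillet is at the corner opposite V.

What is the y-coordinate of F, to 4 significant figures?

32.90

V is at the origin; V and U share the same y with |VU| = 55.1 and U on the +x side, so U = (55.10, 0.000). V and S share the same x with |VS| = 36.2 and S on the +y side, so S = (0.000, 36.20). The virtual corner opposite V is at (55.10, 36.20). The tangent condition forces FD to be normal to UD and tangency of A1 to LS means the radius FL is perpendicular to LS, with radius 3.3, so the center F sits 3.3 in from both sides at F = (51.80, 32.90). So F.y = 32.90.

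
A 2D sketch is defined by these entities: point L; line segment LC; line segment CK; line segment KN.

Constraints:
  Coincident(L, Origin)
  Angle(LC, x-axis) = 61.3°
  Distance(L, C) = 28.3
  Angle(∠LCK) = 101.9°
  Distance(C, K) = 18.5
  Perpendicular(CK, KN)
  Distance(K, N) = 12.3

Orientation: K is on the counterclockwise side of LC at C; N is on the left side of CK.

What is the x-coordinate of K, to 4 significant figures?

-0.4562

L is at the origin; LC runs at 61.3° with length 28.3, so C = 28.3·(cos 61.3°, sin 61.3°) = (13.59, 24.82). ∠LCK = 101.9°, so CK runs at 61.3° + (180° − 101.9°) = 139.4° from the x-axis; with |CK| = 18.5, K = C + 18.5·(cos 139.4°, sin 139.4°) = (-0.4562, 36.86). So K.x = -0.4562.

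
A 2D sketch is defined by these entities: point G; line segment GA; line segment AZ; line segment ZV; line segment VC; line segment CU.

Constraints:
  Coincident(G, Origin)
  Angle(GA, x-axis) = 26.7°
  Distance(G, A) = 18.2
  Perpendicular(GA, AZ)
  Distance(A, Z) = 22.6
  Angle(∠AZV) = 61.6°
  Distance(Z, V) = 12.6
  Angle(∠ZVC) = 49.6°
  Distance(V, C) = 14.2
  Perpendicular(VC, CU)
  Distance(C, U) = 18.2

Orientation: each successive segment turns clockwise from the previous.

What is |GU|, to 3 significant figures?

39.2

∠ZVC = 49.6° gives VC at 47.9° from the x-axis; with |VC| = 14.2, C = (23.3, -1.10). The perpendicularity gives CU at right angles to VC, so CU runs at -42.1°; with |CU| = 18.2, U = (36.8, -13.3). Then |GU| = |U − G| = 39.2.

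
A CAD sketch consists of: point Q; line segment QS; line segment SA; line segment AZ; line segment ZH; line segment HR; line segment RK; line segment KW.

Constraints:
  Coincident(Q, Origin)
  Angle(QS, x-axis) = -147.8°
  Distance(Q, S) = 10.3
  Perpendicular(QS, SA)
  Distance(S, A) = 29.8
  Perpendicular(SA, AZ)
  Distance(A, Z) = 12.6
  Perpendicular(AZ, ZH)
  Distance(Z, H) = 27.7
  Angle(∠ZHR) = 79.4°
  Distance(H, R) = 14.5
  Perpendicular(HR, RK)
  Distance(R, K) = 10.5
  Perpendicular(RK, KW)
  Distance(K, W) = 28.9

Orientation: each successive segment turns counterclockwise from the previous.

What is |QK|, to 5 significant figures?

18.113

Q is at the origin; QS runs at -147.8° with length 10.3, so S = (-8.7158, -5.4886). QS is perpendicular to SA, so SA runs at -57.800°; with |SA| = 29.8, A = (7.1639, -30.705). The perpendicularity gives AZ at right angles to SA, so AZ runs at 32.200°; with |AZ| = 12.6, Z = (17.826, -23.991). AZ ⟂ ZH, so ZH runs at 122.20°; with |ZH| = 27.7, H = (3.0653, -0.55139). ∠ZHR = 79.4° gives HR at -137.20° from the x-axis; with |HR| = 14.5, R = (-7.5738, -10.403). HR ⟂ RK, so RK runs at -47.200°; with |RK| = 10.5, K = (-0.43966, -18.107). Then |QK| = |K − Q| = 18.113.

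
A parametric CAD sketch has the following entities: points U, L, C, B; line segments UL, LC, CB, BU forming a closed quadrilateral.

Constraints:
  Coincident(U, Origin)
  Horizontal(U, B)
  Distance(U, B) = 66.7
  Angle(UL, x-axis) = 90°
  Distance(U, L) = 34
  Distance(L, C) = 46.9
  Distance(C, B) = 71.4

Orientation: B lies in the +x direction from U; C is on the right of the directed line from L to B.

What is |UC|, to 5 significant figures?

13.250

Checks: U = (0.00, 0.00) ✓; |LC| = 46.90 ✓; |CB| = 71.40 ✓.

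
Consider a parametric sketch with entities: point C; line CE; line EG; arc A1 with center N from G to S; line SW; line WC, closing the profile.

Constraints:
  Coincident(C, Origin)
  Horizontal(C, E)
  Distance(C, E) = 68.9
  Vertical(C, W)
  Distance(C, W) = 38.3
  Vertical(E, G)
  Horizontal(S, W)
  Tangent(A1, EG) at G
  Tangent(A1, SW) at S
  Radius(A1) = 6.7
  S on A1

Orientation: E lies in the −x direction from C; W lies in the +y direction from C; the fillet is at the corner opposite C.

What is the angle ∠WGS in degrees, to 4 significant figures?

39.45°

The virtual corner opposite C is at (-68.90, 38.30). Since A1 is tangent to EG there, NG ⟂ EG and since A1 is tangent to SW there, NS ⟂ SW, with radius 6.7, so the center N sits 6.7 in from both sides at N = (-62.20, 31.60). That places the tangent points at G = (-68.90, 31.60) on EG and S = (-62.20, 38.30) on SW. Then cos ∠WGS = GW·GS / (|GW||GS|), giving 39.45°.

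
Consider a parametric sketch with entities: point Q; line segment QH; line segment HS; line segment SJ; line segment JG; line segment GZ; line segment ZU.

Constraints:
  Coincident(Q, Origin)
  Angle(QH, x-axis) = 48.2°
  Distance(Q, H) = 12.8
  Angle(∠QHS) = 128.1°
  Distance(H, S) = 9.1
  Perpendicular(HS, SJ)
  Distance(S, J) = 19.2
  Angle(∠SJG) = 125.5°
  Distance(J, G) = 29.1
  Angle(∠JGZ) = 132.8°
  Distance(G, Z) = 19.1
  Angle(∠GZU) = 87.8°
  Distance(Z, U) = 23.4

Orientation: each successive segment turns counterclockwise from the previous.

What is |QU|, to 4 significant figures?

19.78

Q is at the origin; QH runs at 48.2° with length 12.8, so H = (8.532, 9.542). ∠QHS = 128.1° gives HS at 100.1° from the x-axis; with |HS| = 9.1, S = (6.936, 18.50). The perpendicularity gives SJ at right angles to HS, so SJ runs at -169.9°; with |SJ| = 19.2, J = (-11.97, 15.13). ∠SJG = 125.5° gives JG at -115.4° from the x-axis; with |JG| = 29.1, G = (-24.45, -11.15). ∠JGZ = 132.8° gives GZ at -68.20° from the x-axis; with |GZ| = 19.1, Z = (-17.36, -28.89). ∠GZU = 87.8° gives ZU at 24.00° from the x-axis; with |ZU| = 23.4, U = (4.021, -19.37). Then |QU| = |U − Q| = 19.78.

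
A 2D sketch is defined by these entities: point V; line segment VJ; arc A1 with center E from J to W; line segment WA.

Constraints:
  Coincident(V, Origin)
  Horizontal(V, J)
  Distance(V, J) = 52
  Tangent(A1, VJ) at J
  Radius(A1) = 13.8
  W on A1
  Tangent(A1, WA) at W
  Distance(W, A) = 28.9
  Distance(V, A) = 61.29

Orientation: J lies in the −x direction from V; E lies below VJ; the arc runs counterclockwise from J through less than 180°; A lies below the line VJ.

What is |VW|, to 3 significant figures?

66.3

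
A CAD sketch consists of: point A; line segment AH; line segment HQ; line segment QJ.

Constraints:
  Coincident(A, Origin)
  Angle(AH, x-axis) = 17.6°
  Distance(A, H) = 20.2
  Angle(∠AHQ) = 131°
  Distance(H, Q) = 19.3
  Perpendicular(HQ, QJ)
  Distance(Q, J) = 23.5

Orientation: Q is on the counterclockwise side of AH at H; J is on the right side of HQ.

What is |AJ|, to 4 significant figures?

50.60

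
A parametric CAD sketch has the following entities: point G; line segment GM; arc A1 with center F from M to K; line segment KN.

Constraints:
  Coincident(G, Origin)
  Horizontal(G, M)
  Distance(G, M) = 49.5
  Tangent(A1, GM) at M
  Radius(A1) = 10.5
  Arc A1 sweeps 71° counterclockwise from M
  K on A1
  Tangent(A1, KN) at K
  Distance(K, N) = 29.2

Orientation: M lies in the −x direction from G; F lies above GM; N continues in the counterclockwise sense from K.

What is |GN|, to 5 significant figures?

45.906

On A1, M sits at bearing -90° from F; a 71° counterclockwise sweep puts K at bearing -19°, so K = F + 10.5·(cos -19°, sin -19°) = (-39.572, 7.0815). Since A1 is tangent to KN there, FK ⟂ KN, so KN runs along (−sin -19°, cos -19°); with |KN| = 29.2, N = (-30.065, 34.691). Then |GN| = |N − G| = 45.906.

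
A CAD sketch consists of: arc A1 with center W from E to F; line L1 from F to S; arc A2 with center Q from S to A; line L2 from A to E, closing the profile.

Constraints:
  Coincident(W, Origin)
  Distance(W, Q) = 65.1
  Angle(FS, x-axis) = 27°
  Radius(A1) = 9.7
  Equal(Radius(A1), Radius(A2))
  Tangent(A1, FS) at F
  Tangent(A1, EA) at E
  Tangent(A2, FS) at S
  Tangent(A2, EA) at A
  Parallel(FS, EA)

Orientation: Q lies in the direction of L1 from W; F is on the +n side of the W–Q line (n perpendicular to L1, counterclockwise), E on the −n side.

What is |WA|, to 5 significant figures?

65.819

The slot axis is L1's direction at 27.0°, so u = (cos 27.0°, sin 27.0°) = (0.89101, 0.45399) and n = (−sin 27.0°, cos 27.0°) = (-0.45399, 0.89101). W is at the origin and Q lies 65.1 along u from W, so Q = 65.1·u = (58.005, 29.555). Tangency of A1 to both parallel lines with radius 9.7 puts F and E at W ± 9.7·n: F = (-4.4037, 8.6428), E = (4.4037, -8.6428). Equal radii place S and A the same way about Q: S = Q + 9.7·n = (53.601, 38.198), A = Q − 9.7·n = (62.408, 20.912). Then |WA| = |A − W| = 65.819.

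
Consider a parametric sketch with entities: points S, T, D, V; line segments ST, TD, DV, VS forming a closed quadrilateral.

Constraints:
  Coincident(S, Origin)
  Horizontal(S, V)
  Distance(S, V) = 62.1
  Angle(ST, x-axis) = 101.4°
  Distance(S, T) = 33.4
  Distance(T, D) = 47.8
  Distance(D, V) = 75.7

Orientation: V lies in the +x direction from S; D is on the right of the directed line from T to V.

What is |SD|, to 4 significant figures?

19.10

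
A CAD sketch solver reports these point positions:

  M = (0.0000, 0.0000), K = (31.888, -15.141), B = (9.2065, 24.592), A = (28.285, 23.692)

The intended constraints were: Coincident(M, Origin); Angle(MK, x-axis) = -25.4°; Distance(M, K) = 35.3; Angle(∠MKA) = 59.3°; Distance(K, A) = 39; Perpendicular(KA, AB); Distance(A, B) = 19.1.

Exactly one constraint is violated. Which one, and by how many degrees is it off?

Perpendicular(KA, AB) — off by 8.00°.

M = (0.00, 0.00) ✓; MK at -25.40° ✓; |MK| = 35.30 ✓; ∠MKA = 59.30° ✓; |KA| = 39.00 ✓; ∠(KA, AB) = 82.00° ✗; |AB| = 19.10 ✓.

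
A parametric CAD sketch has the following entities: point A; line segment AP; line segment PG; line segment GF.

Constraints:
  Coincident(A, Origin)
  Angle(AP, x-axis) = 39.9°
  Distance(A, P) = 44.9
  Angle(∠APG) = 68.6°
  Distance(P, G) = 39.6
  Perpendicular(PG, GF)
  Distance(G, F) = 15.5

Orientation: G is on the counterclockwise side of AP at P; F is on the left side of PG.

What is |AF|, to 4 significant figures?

35.08

A is at the origin; AP runs at 39.9° with length 44.9, so P = 44.9·(cos 39.9°, sin 39.9°) = (34.45, 28.80). ∠APG = 68.6°, so PG runs at 39.9° + (180° − 68.6°) = 151.3° from the x-axis; with |PG| = 39.6, G = P + 39.6·(cos 151.3°, sin 151.3°) = (-0.2893, 47.82). PG is perpendicular to GF; with |GF| = 15.5 on the left of PG, F = G + 15.5·(-0.4802, -0.8771) = (-7.733, 34.22). Then |AF| = |F − A| = 35.08.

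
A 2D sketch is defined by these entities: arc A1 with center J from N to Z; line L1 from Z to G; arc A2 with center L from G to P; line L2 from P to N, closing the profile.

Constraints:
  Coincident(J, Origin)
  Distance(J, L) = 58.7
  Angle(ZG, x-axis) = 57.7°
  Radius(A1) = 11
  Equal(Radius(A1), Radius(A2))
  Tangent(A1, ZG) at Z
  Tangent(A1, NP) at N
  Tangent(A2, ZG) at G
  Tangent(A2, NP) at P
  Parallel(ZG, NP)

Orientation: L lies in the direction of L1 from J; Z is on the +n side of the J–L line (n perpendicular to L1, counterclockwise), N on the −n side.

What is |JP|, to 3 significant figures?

59.7

The slot axis is L1's direction at 57.7°, so u = (cos 57.7°, sin 57.7°) = (0.534, 0.845) and n = (−sin 57.7°, cos 57.7°) = (-0.845, 0.534). J is at the origin and L lies 58.7 along u from J, so L = 58.7·u = (31.4, 49.6). Tangency of A1 to both parallel lines with radius 11.0 puts Z and N at J ± 11.0·n: Z = (-9.30, 5.88), N = (9.30, -5.88). Equal radii place G and P the same way about L: G = L + 11.0·n = (22.1, 55.5), P = L − 11.0·n = (40.7, 43.7). Then |JP| = |P − J| = 59.7.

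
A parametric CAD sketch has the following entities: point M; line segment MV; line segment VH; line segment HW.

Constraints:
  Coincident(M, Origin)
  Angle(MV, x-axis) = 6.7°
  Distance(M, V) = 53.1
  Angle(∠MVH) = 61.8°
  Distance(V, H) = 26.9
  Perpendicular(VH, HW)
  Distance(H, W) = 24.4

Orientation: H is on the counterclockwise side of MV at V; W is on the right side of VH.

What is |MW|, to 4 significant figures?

71.22

M is at the origin; MV runs at 6.7° with length 53.1, so V = 53.1·(cos 6.7°, sin 6.7°) = (52.74, 6.195). ∠MVH = 61.8°, so VH runs at 6.7° + (180° − 61.8°) = 124.9° from the x-axis; with |VH| = 26.9, H = V + 26.9·(cos 124.9°, sin 124.9°) = (37.35, 28.26). The perpendicularity gives HW at right angles to VH; with |HW| = 24.4 on the right of VH, W = H + 24.4·(0.8202, 0.5721) = (57.36, 42.22). Then |MW| = |W − M| = 71.22.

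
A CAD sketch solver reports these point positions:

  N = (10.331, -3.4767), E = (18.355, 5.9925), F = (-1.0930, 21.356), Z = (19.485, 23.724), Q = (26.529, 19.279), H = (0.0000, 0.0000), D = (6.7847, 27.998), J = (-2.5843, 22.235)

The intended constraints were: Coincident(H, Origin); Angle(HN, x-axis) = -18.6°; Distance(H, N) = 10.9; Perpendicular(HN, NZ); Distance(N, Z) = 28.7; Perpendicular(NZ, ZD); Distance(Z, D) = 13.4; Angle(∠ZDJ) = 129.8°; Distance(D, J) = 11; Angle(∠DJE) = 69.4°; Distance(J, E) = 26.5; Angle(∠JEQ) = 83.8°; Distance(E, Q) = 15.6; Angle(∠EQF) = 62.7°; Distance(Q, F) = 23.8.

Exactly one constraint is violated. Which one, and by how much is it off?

Distance(Q, F) = 23.8 — off by 3.90.

H = (0.00, 0.00) ✓; HN at -18.60° ✓; |HN| = 10.90 ✓; ∠(HN, NZ) = 90.00° ✓; |NZ| = 28.70 ✓; ∠(NZ, ZD) = 90.00° ✓; |ZD| = 13.40 ✓; ∠ZDJ = 129.8° ✓; |DJ| = 11.00 ✓; ∠DJE = 69.40° ✓; |JE| = 26.50 ✓; ∠JEQ = 83.80° ✓; |EQ| = 15.60 ✓; ∠EQF = 62.70° ✓; |QF| = 27.70 ✗.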